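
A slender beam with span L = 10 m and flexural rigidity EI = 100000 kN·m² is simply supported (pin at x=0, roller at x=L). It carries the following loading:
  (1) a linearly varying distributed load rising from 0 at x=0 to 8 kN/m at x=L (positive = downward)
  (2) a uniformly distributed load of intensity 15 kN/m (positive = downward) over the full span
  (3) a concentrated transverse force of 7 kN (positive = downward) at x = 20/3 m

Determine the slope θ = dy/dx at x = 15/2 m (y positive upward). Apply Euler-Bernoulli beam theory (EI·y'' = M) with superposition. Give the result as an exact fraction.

Load 1 — triangular load w₀=8 kN/m (0→w₀ over full span):
  θ_1 = -w₀(7L⁴-30L²x²+15x⁴)/(360LEI) = -8·(7·10⁴-30·10²·(15/2)²+15·(15/2)⁴)/(360·10·100000) = 1313/1152000 rad
Load 2 — uniform load w=15 kN/m over full span:
  θ_2 = -w(L³-6Lx²+4x³)/(24EI) = -15·(10³-6·10·(15/2)²+4·(15/2)³)/(24·100000) = 11/2560 rad
Load 3 — point force P=7 kN at a=20/3 m (b=L-a=10/3):
  θ_3 = -Pa(2L²-6Lx+3x²+a²)/(6LEI)  [x>a] = -7·(20/3)·(2·10²-6·10·(15/2)+3·(15/2)²+(20/3)²)/(6·10·100000) = 371/1296000 rad
Superposition: θ = Σ θ_i = 11867/2073600 rad ≈ 0.005723 rad

θ(15/2) = 11867/2073600 rad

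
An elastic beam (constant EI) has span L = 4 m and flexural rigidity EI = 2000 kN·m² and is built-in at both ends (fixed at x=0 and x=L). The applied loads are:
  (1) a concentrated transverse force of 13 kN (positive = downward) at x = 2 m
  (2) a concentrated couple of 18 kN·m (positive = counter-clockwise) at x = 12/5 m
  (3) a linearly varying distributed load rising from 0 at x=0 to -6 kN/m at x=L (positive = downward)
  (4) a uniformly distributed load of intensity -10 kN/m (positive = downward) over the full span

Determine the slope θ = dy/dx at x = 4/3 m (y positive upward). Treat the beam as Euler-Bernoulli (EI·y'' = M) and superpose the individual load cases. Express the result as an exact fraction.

θ(4/3) = 137/675000 rad

Load 1 — point force P=13 kN at a=2 m (b=L-a=2):
  θ_1 = -Pb²x(2aL-(3a+b)x)/(2L³EI)  [x≤a] = -13·2²·(4/3)·(2·2·4-(3·2+2)·(4/3))/(2·4³·2000) = -13/9000 rad
Load 2 — applied couple M₀=18 kN·m at a=12/5 m (b=L-a=8/5):
  θ_2 = (R_Ax²/2 - M_Ax)/EI  [x≤a] with R_A=162/25, M_A=144/25 = ((162/25)·(4/3)²/2 - (144/25)·(4/3))/2000 = -3/3125 rad
Load 3 — triangular load w₀=-6 kN/m (0→w₀ over full span):
  θ_3 = -w₀(2x(L-x)(L-2x)(x+2L)+x²(L-x)²)/(120LEI) = -(-6)·(2·(4/3)·(4-(4/3))·(4-2·(4/3))·((4/3)+2·4)+(4/3)²·(4-(4/3))²)/(120·4·2000) = 32/50625 rad
Load 4 — uniform load w=-10 kN/m over full span:
  θ_4 = -wx(L-x)(L-2x)/(12EI) = -(-10)·(4/3)·(4-(4/3))·(4-2·(4/3))/(12·2000) = 4/2025 rad
Superposition: θ = Σ θ_i = 137/675000 rad ≈ 0.000203 rad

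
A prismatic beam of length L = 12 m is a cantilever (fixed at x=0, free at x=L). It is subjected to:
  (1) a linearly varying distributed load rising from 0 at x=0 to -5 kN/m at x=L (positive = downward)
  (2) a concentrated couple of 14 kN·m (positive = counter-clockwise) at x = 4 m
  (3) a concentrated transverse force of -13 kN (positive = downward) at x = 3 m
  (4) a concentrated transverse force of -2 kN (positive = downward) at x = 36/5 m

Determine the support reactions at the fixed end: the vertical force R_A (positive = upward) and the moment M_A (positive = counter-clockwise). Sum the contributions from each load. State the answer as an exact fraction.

Load 1 — triangular load w₀=-5 kN/m (0→w₀ over full span):
  R_A = w₀L/2 = (-5)·12/2 = -30 kN
  M_A = w₀L²/3 = (-5)·12²/3 = -240 kN·m
Load 2 — applied couple M₀=14 kN·m at a=4 m (b=L-a=8):
  R_A = 0 kN
  M_A = -M₀ = -14 kN·m
Load 3 — point force P=-13 kN at a=3 m (b=L-a=9):
  R_A = P = (-13) = -13 kN
  M_A = Pa = (-13)·3 = -39 kN·m
Load 4 — point force P=-2 kN at a=36/5 m (b=L-a=24/5):
  R_A = P = (-2) = -2 kN
  M_A = Pa = (-2)·(36/5) = -72/5 kN·m
Superposition: R_A = -45 kN, M_A = -1537/5 kN·m

R_A = -45 kN, M_A = -1537/5 kN·m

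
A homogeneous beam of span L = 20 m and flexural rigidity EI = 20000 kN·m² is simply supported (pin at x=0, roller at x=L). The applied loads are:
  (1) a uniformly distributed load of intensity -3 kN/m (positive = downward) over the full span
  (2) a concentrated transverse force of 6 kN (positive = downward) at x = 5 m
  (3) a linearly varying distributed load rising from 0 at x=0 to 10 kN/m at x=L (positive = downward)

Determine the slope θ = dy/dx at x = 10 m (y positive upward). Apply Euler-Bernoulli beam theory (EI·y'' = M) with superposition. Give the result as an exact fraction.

θ(10) = -113/28800 rad

Load 1 — uniform load w=-3 kN/m over full span:
  θ_1 = -w(L³-6Lx²+4x³)/(24EI) = -(-3)·(20³-6·20·10²+4·10³)/(24·20000) = 0 rad
Load 2 — point force P=6 kN at a=5 m (b=L-a=15):
  θ_2 = -Pa(2L²-6Lx+3x²+a²)/(6LEI)  [x>a] = -6·5·(2·20²-6·20·10+3·10²+5²)/(6·20·20000) = 3/3200 rad
Load 3 — triangular load w₀=10 kN/m (0→w₀ over full span):
  θ_3 = -w₀(7L⁴-30L²x²+15x⁴)/(360LEI) = -10·(7·20⁴-30·20²·10²+15·10⁴)/(360·20·20000) = -7/1440 rad
Superposition: θ = Σ θ_i = -113/28800 rad ≈ -0.003924 rad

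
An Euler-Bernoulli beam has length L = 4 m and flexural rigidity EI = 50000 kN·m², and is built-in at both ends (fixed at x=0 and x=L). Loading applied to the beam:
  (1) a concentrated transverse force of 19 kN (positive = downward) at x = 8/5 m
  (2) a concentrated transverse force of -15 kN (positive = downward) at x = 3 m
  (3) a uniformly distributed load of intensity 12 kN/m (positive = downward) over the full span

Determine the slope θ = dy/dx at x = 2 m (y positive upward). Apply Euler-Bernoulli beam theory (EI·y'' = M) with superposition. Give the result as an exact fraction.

Load 1 — point force P=19 kN at a=8/5 m (b=L-a=12/5):
  θ_1 = Pa²(L-x)(2bL-(3b+a)(L-x))/(2L³EI)  [x>a] = 19·(8/5)²·(4-2)·(2·(12/5)·4-(3·(12/5)+(8/5))·(4-2))/(2·4³·50000) = 19/781250 rad
Load 2 — point force P=-15 kN at a=3 m (b=L-a=1):
  θ_2 = -Pb²x(2aL-(3a+b)x)/(2L³EI)  [x≤a] = -(-15)·1²·2·(2·3·4-(3·3+1)·2)/(2·4³·50000) = 3/160000 rad
Load 3 — uniform load w=12 kN/m over full span:
  θ_3 = -wx(L-x)(L-2x)/(12EI) = -12·2·(4-2)·(4-2·2)/(12·50000) = 0 rad
Superposition: θ = Σ θ_i = 4307/100000000 rad ≈ 0.000043 rad

θ(2) = 4307/100000000 rad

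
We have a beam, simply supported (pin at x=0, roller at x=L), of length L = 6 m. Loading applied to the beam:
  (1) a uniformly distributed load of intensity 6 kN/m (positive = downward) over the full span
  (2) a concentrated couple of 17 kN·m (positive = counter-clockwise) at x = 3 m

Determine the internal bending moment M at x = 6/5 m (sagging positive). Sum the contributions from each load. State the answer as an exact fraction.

M(6/5) = 517/25 kN·m

Load 1 — uniform load w=6 kN/m over full span:
  M_1 = wx(L-x)/2 = 6·(6/5)·(6-(6/5))/2 = 432/25 kN·m
Load 2 — applied couple M₀=17 kN·m at a=3 m (b=L-a=3):
  M_2 = M₀x/L  [x≤a] = 17·(6/5)/6 = 17/5 kN·m
Superposition: M = Σ M_i = 517/25 kN·m ≈ 20.680000 kN·m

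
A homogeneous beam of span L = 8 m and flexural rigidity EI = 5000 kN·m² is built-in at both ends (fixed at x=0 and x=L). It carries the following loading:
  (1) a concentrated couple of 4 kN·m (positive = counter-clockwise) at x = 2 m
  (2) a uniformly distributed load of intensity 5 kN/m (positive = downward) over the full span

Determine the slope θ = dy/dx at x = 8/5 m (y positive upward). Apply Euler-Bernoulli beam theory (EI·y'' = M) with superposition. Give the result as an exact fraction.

Load 1 — applied couple M₀=4 kN·m at a=2 m (b=L-a=6):
  θ_1 = (R_Ax²/2 - M_Ax)/EI  [x≤a] with R_A=9/16, M_A=-3/4 = ((9/16)·(8/5)²/2 - (-3/4)·(8/5))/5000 = 6/15625 rad
Load 2 — uniform load w=5 kN/m over full span:
  θ_2 = -wx(L-x)(L-2x)/(12EI) = -5·(8/5)·(8-(8/5))·(8-2·(8/5))/(12·5000) = -64/15625 rad
Superposition: θ = Σ θ_i = -58/15625 rad ≈ -0.003712 rad

θ(8/5) = -58/15625 rad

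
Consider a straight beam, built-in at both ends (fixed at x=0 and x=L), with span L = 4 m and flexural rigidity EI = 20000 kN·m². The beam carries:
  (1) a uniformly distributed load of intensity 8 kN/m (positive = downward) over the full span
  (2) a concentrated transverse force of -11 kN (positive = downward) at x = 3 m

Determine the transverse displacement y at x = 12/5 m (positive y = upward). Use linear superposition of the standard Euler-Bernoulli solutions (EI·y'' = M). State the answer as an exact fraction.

Load 1 — uniform load w=8 kN/m over full span:
  y_1 = -wx²(L-x)²/(24EI) = -8·(12/5)²·(4-(12/5))²/(24·20000) = -96/390625 m
Load 2 — point force P=-11 kN at a=3 m (b=L-a=1):
  y_2 = -Pb²x²(3aL-(3a+b)x)/(6L³EI)  [x≤a] = -(-11)·1²·(12/5)²·(3·3·4-(3·3+1)·(12/5))/(6·4³·20000) = 99/1000000 m
Superposition: y = Σ y_i = -3669/25000000 m ≈ -0.000147 m

y(12/5) = -3669/25000000 m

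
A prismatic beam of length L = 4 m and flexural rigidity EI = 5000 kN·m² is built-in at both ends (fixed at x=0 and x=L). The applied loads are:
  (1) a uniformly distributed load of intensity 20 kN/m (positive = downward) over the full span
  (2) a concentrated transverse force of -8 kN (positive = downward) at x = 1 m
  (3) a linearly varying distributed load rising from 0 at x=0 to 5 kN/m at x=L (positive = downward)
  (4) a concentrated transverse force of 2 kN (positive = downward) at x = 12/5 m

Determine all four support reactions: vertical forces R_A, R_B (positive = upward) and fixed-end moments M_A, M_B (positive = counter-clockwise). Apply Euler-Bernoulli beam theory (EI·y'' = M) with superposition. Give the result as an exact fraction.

R_A = 18477/500 kN, M_A = 19201/750 kN·m, R_B = 23523/500 kN, M_B = -22739/750 kN·m

Load 1 — uniform load w=20 kN/m over full span:
  R_A = wL/2 = 20·4/2 = 40 kN
  M_A = wL²/12 = 20·4²/12 = 80/3 kN·m
  R_B = wL/2 = 20·4/2 = 40 kN
  M_B = -wL²/12 = -20·4²/12 = -80/3 kN·m
Load 2 — point force P=-8 kN at a=1 m (b=L-a=3):
  R_A = Pb²(3a+b)/L³ = (-8)·3²·(3·1+3)/4³ = -27/4 kN
  M_A = Pab²/L² = (-8)·1·3²/4² = -9/2 kN·m
  R_B = Pa²(a+3b)/L³ = (-8)·1²·(1+3·3)/4³ = -5/4 kN
  M_B = -Pa²b/L² = -(-8)·1²·3/4² = 3/2 kN·m
Load 3 — triangular load w₀=5 kN/m (0→w₀ over full span):
  R_A = 3w₀L/20 = 3·5·4/20 = 3 kN
  M_A = w₀L²/30 = 5·4²/30 = 8/3 kN·m
  R_B = 7w₀L/20 = 7·5·4/20 = 7 kN
  M_B = -w₀L²/20 = -5·4²/20 = -4 kN·m
Load 4 — point force P=2 kN at a=12/5 m (b=L-a=8/5):
  R_A = Pb²(3a+b)/L³ = 2·(8/5)²·(3·(12/5)+(8/5))/4³ = 88/125 kN
  M_A = Pab²/L² = 2·(12/5)·(8/5)²/4² = 96/125 kN·m
  R_B = Pa²(a+3b)/L³ = 2·(12/5)²·((12/5)+3·(8/5))/4³ = 162/125 kN
  M_B = -Pa²b/L² = -2·(12/5)²·(8/5)/4² = -144/125 kN·m
Superposition: R_A = 18477/500 kN, M_A = 19201/750 kN·m, R_B = 23523/500 kN, M_B = -22739/750 kN·m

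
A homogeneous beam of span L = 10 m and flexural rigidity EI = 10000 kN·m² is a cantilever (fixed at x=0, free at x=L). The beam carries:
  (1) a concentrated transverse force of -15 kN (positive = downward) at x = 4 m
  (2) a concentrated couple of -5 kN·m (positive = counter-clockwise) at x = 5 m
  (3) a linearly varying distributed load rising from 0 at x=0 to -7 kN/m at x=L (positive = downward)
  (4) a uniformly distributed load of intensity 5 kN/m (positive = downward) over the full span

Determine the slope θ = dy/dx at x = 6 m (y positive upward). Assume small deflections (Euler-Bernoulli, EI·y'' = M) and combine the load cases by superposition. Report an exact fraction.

Load 1 — point force P=-15 kN at a=4 m (b=L-a=6):
  θ_1 = -Pa²/(2EI)  [x>a] = -(-15)·4²/(2·10000) = 3/250 rad
Load 2 — applied couple M₀=-5 kN·m at a=5 m (b=L-a=5):
  θ_2 = M₀a/EI  [x>a] = (-5)·5/10000 = -1/400 rad
Load 3 — triangular load w₀=-7 kN/m (0→w₀ over full span):
  θ_3 = (w₀Lx²/4-w₀L²x/3-w₀x⁴/(24L))/EI = ((-7)·10·6²/4-(-7)·10²·6/3-(-7)·6⁴/(24·10))/10000 = 4039/50000 rad
Load 4 — uniform load w=5 kN/m over full span:
  θ_4 = -wx(x²-3Lx+3L²)/(6EI) = -5·6·(6²-3·10·6+3·10²)/(6·10000) = -39/500 rad
Superposition: θ = Σ θ_i = 307/25000 rad ≈ 0.012280 rad

θ(6) = 307/25000 rad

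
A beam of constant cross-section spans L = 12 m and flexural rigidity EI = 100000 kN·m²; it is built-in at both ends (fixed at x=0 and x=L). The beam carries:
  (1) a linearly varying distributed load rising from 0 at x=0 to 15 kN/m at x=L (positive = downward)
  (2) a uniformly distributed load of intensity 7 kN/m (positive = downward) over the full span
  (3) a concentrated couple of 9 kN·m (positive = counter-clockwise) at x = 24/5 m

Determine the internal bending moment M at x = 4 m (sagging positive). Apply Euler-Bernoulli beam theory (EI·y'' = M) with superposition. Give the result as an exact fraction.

M(4) = 4043/75 kN·m

Load 1 — triangular load w₀=15 kN/m (0→w₀ over full span):
  M_1 = 3w₀Lx/20 - w₀L²/30 - w₀x³/(6L) = 3·15·12·4/20 - 15·12²/30 - 15·4³/(6·12) = 68/3 kN·m
Load 2 — uniform load w=7 kN/m over full span:
  M_2 = wLx/2 - wL²/12 - wx²/2 = 7·12·4/2 - 7·12²/12 - 7·4²/2 = 28 kN·m
Load 3 — applied couple M₀=9 kN·m at a=24/5 m (b=L-a=36/5):
  M_3 = R_Ax - M_A  [x≤a] with R_A=27/25, M_A=27/25 = (27/25)·4 - (27/25) = 81/25 kN·m
Superposition: M = Σ M_i = 4043/75 kN·m ≈ 53.906667 kN·m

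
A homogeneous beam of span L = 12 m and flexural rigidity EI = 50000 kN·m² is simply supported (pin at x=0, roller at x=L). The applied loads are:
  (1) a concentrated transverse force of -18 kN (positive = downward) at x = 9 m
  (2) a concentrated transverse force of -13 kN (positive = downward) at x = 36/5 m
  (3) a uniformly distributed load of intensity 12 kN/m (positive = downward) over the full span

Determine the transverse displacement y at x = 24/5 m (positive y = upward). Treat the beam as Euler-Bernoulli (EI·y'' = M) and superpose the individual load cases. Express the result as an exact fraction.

Load 1 — point force P=-18 kN at a=9 m (b=L-a=3):
  y_1 = -Pbx(L²-b²-x²)/(6LEI)  [x≤a] = -(-18)·3·(24/5)·(12²-3²-(24/5)²)/(6·12·50000) = 25191/3125000 m
Load 2 — point force P=-13 kN at a=36/5 m (b=L-a=24/5):
  y_2 = -Pbx(L²-b²-x²)/(6LEI)  [x≤a] = -(-13)·(24/5)·(24/5)·(12²-(24/5)²-(24/5)²)/(6·12·50000) = 15912/1953125 m
Load 3 — uniform load w=12 kN/m over full span:
  y_3 = -wx(L³-2Lx²+x³)/(24EI) = -12·(24/5)·(12³-2·12·(24/5)²+(24/5)³)/(24·50000) = -120528/1953125 m
Superposition: y = Σ y_i = -710973/15625000 m ≈ -0.045502 m

y(24/5) = -710973/15625000 m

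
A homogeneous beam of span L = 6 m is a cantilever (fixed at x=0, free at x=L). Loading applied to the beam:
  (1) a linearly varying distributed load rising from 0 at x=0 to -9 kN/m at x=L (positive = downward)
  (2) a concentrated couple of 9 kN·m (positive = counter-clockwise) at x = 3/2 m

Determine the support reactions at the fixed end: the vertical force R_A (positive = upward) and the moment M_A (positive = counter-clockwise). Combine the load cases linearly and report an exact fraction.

Load 1 — triangular load w₀=-9 kN/m (0→w₀ over full span):
  R_A = w₀L/2 = (-9)·6/2 = -27 kN
  M_A = w₀L²/3 = (-9)·6²/3 = -108 kN·m
Load 2 — applied couple M₀=9 kN·m at a=3/2 m (b=L-a=9/2):
  R_A = 0 kN
  M_A = -M₀ = -9 kN·m
Superposition: R_A = -27 kN, M_A = -117 kN·m

R_A = -27 kN, M_A = -117 kN·m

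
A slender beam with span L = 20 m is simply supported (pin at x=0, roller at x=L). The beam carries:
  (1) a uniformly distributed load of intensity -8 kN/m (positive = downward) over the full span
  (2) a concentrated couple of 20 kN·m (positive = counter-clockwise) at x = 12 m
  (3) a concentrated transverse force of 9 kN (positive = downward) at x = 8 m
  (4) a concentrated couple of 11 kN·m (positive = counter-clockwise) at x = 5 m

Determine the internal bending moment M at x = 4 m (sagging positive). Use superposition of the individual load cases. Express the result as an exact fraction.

Load 1 — uniform load w=-8 kN/m over full span:
  M_1 = wx(L-x)/2 = (-8)·4·(20-4)/2 = -256 kN·m
Load 2 — applied couple M₀=20 kN·m at a=12 m (b=L-a=8):
  M_2 = M₀x/L  [x≤a] = 20·4/20 = 4 kN·m
Load 3 — point force P=9 kN at a=8 m (b=L-a=12):
  M_3 = Pbx/L  [x≤a] = 9·12·4/20 = 108/5 kN·m
Load 4 — applied couple M₀=11 kN·m at a=5 m (b=L-a=15):
  M_4 = M₀x/L  [x≤a] = 11·4/20 = 11/5 kN·m
Superposition: M = Σ M_i = -1141/5 kN·m ≈ -228.200000 kN·m

M(4) = -1141/5 kN·m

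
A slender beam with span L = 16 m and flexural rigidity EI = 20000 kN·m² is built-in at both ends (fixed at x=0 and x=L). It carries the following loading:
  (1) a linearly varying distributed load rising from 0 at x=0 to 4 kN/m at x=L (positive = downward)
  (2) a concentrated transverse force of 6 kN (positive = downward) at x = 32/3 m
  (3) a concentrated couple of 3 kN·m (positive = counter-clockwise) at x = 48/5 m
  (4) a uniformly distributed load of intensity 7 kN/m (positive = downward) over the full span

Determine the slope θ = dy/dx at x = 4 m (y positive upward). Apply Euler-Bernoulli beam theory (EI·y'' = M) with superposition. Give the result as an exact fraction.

θ(4) = -3801/250000 rad

Load 1 — triangular load w₀=4 kN/m (0→w₀ over full span):
  θ_1 = -w₀(2x(L-x)(L-2x)(x+2L)+x²(L-x)²)/(120LEI) = -4·(2·4·(16-4)·(16-2·4)·(4+2·16)+4²·(16-4)²)/(120·16·20000) = -39/12500 rad
Load 2 — point force P=6 kN at a=32/3 m (b=L-a=16/3):
  θ_2 = -Pb²x(2aL-(3a+b)x)/(2L³EI)  [x≤a] = -6·(16/3)²·4·(2·(32/3)·16-(3·(32/3)+(16/3))·4)/(2·16³·20000) = -1/1250 rad
Load 3 — applied couple M₀=3 kN·m at a=48/5 m (b=L-a=32/5):
  θ_3 = (R_Ax²/2 - M_Ax)/EI  [x≤a] with R_A=27/100, M_A=24/25 = ((27/100)·4²/2 - (24/25)·4)/20000 = -21/250000 rad
Load 4 — uniform load w=7 kN/m over full span:
  θ_4 = -wx(L-x)(L-2x)/(12EI) = -7·4·(16-4)·(16-2·4)/(12·20000) = -7/625 rad
Superposition: θ = Σ θ_i = -3801/250000 rad ≈ -0.015204 rad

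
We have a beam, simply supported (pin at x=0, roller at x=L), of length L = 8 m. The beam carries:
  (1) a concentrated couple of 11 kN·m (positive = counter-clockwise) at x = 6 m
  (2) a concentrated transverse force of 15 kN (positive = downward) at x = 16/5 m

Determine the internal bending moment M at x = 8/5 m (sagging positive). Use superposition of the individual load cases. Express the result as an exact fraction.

M(8/5) = 83/5 kN·m

Load 1 — applied couple M₀=11 kN·m at a=6 m (b=L-a=2):
  M_1 = M₀x/L  [x≤a] = 11·(8/5)/8 = 11/5 kN·m
Load 2 — point force P=15 kN at a=16/5 m (b=L-a=24/5):
  M_2 = Pbx/L  [x≤a] = 15·(24/5)·(8/5)/8 = 72/5 kN·m
Superposition: M = Σ M_i = 83/5 kN·m ≈ 16.600000 kN·m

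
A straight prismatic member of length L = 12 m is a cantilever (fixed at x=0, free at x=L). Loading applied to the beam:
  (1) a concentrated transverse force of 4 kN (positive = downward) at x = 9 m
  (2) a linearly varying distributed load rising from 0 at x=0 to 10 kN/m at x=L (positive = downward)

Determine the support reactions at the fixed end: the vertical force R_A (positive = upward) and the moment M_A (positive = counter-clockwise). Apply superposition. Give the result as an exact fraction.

Load 1 — point force P=4 kN at a=9 m (b=L-a=3):
  R_A = P = 4 kN
  M_A = Pa = 4·9 = 36 kN·m
Load 2 — triangular load w₀=10 kN/m (0→w₀ over full span):
  R_A = w₀L/2 = 10·12/2 = 60 kN
  M_A = w₀L²/3 = 10·12²/3 = 480 kN·m
Superposition: R_A = 64 kN, M_A = 516 kN·m

R_A = 64 kN, M_A = 516 kN·m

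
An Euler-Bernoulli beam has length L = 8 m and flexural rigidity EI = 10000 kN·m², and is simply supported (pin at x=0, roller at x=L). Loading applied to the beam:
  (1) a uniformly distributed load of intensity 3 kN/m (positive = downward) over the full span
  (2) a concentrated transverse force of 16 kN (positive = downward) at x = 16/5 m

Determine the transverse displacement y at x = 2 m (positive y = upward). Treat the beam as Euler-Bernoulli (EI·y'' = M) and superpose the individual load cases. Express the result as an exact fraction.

y(2) = -14517/625000 m

Load 1 — uniform load w=3 kN/m over full span:
  y_1 = -wx(L³-2Lx²+x³)/(24EI) = -3·2·(8³-2·8·2²+2³)/(24·10000) = -57/5000 m
Load 2 — point force P=16 kN at a=16/5 m (b=L-a=24/5):
  y_2 = -Pbx(L²-b²-x²)/(6LEI)  [x≤a] = -16·(24/5)·2·(8²-(24/5)²-2²)/(6·8·10000) = -924/78125 m
Superposition: y = Σ y_i = -14517/625000 m ≈ -0.023227 m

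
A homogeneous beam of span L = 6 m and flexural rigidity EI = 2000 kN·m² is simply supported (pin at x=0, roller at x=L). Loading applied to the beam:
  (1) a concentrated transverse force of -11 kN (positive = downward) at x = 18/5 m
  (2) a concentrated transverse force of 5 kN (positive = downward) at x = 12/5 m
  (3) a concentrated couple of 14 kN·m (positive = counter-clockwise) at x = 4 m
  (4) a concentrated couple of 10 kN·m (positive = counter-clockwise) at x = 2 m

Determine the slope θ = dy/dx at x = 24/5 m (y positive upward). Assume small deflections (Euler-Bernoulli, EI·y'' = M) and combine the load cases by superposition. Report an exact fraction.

Load 1 — point force P=-11 kN at a=18/5 m (b=L-a=12/5):
  θ_1 = -Pa(2L²-6Lx+3x²+a²)/(6LEI)  [x>a] = -(-11)·(18/5)·(2·6²-6·6·(24/5)+3·(24/5)²+(18/5)²)/(6·6·2000) = -1287/125000 rad
Load 2 — point force P=5 kN at a=12/5 m (b=L-a=18/5):
  θ_2 = -Pa(2L²-6Lx+3x²+a²)/(6LEI)  [x>a] = -5·(12/5)·(2·6²-6·6·(24/5)+3·(24/5)²+(12/5)²)/(6·6·2000) = 27/6250 rad
Load 3 — applied couple M₀=14 kN·m at a=4 m (b=L-a=2):
  θ_3 = (M₀x²/(2L)-M₀(x-a)+C₁)/EI  [x>a] with C₁=M₀(3b²-L²)/(6L)=-28/3 = (14·(24/5)²/(2·6)-14·((24/5)-4)+(-28/3))/2000 = 119/37500 rad
Load 4 — applied couple M₀=10 kN·m at a=2 m (b=L-a=4):
  θ_4 = (M₀x²/(2L)-M₀(x-a)+C₁)/EI  [x>a] with C₁=M₀(3b²-L²)/(6L)=10/3 = (10·(24/5)²/(2·6)-10·((24/5)-2)+(10/3))/2000 = -41/15000 rad
Superposition: θ = Σ θ_i = -173/31250 rad ≈ -0.005536 rad

θ(24/5) = -173/31250 rad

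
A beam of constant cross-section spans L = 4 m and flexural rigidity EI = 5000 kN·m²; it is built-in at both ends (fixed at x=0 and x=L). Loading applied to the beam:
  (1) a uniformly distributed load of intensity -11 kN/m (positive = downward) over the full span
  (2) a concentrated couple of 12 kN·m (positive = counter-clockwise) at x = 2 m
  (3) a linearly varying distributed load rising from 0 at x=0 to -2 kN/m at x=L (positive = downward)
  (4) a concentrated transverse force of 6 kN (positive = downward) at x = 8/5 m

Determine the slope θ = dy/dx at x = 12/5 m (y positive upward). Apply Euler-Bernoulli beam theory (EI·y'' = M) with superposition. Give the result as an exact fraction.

Load 1 — uniform load w=-11 kN/m over full span:
  θ_1 = -wx(L-x)(L-2x)/(12EI) = -(-11)·(12/5)·(4-(12/5))·(4-2·(12/5))/(12·5000) = -44/78125 rad
Load 2 — applied couple M₀=12 kN·m at a=2 m (b=L-a=2):
  θ_2 = (R_Ax²/2 - M_Ax - M₀(x-a))/EI  [x>a] with R_A=9/2, M_A=3 = ((9/2)·(12/5)²/2 - 3·(12/5) - 12·((12/5)-2))/5000 = 3/15625 rad
Load 3 — triangular load w₀=-2 kN/m (0→w₀ over full span):
  θ_3 = -w₀(2x(L-x)(L-2x)(x+2L)+x²(L-x)²)/(120LEI) = -(-2)·(2·(12/5)·(4-(12/5))·(4-2·(12/5))·((12/5)+2·4)+(12/5)²·(4-(12/5))²)/(120·4·5000) = -16/390625 rad
Load 4 — point force P=6 kN at a=8/5 m (b=L-a=12/5):
  θ_4 = Pa²(L-x)(2bL-(3b+a)(L-x))/(2L³EI)  [x>a] = 6·(8/5)²·(4-(12/5))·(2·(12/5)·4-(3·(12/5)+(8/5))·(4-(12/5)))/(2·4³·5000) = 384/1953125 rad
Superposition: θ = Σ θ_i = -421/1953125 rad ≈ -0.000216 rad

θ(12/5) = -421/1953125 rad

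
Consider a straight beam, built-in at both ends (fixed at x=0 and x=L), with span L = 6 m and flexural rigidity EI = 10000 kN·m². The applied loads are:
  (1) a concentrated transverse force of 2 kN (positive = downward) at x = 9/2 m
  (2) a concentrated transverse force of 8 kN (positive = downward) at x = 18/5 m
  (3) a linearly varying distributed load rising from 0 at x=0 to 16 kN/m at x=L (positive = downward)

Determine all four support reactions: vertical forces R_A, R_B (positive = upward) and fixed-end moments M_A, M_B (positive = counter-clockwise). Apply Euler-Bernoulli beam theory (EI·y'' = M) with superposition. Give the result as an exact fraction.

Load 1 — point force P=2 kN at a=9/2 m (b=L-a=3/2):
  R_A = Pb²(3a+b)/L³ = 2·(3/2)²·(3·(9/2)+(3/2))/6³ = 5/16 kN
  M_A = Pab²/L² = 2·(9/2)·(3/2)²/6² = 9/16 kN·m
  R_B = Pa²(a+3b)/L³ = 2·(9/2)²·((9/2)+3·(3/2))/6³ = 27/16 kN
  M_B = -Pa²b/L² = -2·(9/2)²·(3/2)/6² = -27/16 kN·m
Load 2 — point force P=8 kN at a=18/5 m (b=L-a=12/5):
  R_A = Pb²(3a+b)/L³ = 8·(12/5)²·(3·(18/5)+(12/5))/6³ = 352/125 kN
  M_A = Pab²/L² = 8·(18/5)·(12/5)²/6² = 576/125 kN·m
  R_B = Pa²(a+3b)/L³ = 8·(18/5)²·((18/5)+3·(12/5))/6³ = 648/125 kN
  M_B = -Pa²b/L² = -8·(18/5)²·(12/5)/6² = -864/125 kN·m
Load 3 — triangular load w₀=16 kN/m (0→w₀ over full span):
  R_A = 3w₀L/20 = 3·16·6/20 = 72/5 kN
  M_A = w₀L²/30 = 16·6²/30 = 96/5 kN·m
  R_B = 7w₀L/20 = 7·16·6/20 = 168/5 kN
  M_B = -w₀L²/20 = -16·6²/20 = -144/5 kN·m
Superposition: R_A = 35057/2000 kN, M_A = 48741/2000 kN·m, R_B = 80943/2000 kN, M_B = -74799/2000 kN·m

R_A = 35057/2000 kN, M_A = 48741/2000 kN·m, R_B = 80943/2000 kN, M_B = -74799/2000 kN·m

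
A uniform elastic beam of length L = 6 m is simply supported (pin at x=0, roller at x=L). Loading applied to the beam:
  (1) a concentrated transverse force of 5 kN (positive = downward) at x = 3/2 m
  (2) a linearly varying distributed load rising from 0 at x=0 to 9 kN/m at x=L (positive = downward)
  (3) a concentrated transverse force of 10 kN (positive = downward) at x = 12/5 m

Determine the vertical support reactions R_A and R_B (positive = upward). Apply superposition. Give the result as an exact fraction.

Load 1 — point force P=5 kN at a=3/2 m (b=L-a=9/2):
  R_A = Pb/L = 5·(9/2)/6 = 15/4 kN
  R_B = Pa/L = 5·(3/2)/6 = 5/4 kN
Load 2 — triangular load w₀=9 kN/m (0→w₀ over full span):
  R_A = w₀L/6 = 9·6/6 = 9 kN
  R_B = w₀L/3 = 9·6/3 = 18 kN
Load 3 — point force P=10 kN at a=12/5 m (b=L-a=18/5):
  R_A = Pb/L = 10·(18/5)/6 = 6 kN
  R_B = Pa/L = 10·(12/5)/6 = 4 kN
Superposition: R_A = 75/4 kN, R_B = 93/4 kN

R_A = 75/4 kN, R_B = 93/4 kN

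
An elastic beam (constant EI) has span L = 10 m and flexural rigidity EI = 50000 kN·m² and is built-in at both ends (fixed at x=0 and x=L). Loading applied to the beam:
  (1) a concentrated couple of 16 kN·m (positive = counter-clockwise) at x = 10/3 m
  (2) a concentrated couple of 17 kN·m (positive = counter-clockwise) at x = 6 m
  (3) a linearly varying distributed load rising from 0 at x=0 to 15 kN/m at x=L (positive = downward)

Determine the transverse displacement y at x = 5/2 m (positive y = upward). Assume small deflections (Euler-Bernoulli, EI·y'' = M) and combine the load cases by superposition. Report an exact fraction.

y(5/2) = -95797/46080000 m

Load 1 — applied couple M₀=16 kN·m at a=10/3 m (b=L-a=20/3):
  y_1 = (R_Ax³/6 - M_Ax²/2)/EI  [x≤a] with R_A=32/15, M_A=0 = ((32/15)·(5/2)³/6 - 0·(5/2)²/2)/50000 = 1/9000 m
Load 2 — applied couple M₀=17 kN·m at a=6 m (b=L-a=4):
  y_2 = (R_Ax³/6 - M_Ax²/2)/EI  [x≤a] with R_A=306/125, M_A=136/25 = ((306/125)·(5/2)³/6 - (136/25)·(5/2)²/2)/50000 = -17/80000 m
Load 3 — triangular load w₀=15 kN/m (0→w₀ over full span):
  y_3 = -w₀x²(L-x)²(x+2L)/(120LEI) = -15·(5/2)²·(10-(5/2))²·((5/2)+2·10)/(120·10·50000) = -81/40960 m
Superposition: y = Σ y_i = -95797/46080000 m ≈ -0.002079 m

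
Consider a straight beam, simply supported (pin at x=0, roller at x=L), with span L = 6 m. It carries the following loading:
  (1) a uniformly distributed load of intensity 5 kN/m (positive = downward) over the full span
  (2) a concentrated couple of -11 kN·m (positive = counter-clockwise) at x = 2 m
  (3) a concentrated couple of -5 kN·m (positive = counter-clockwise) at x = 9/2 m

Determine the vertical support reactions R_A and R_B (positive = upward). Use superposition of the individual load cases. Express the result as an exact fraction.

R_A = 37/3 kN, R_B = 53/3 kN

Load 1 — uniform load w=5 kN/m over full span:
  R_A = wL/2 = 5·6/2 = 15 kN
  R_B = wL/2 = 5·6/2 = 15 kN
Load 2 — applied couple M₀=-11 kN·m at a=2 m (b=L-a=4):
  R_A = M₀/L = (-11)/6 = -11/6 kN
  R_B = -M₀/L = -(-11)/6 = 11/6 kN
Load 3 — applied couple M₀=-5 kN·m at a=9/2 m (b=L-a=3/2):
  R_A = M₀/L = (-5)/6 = -5/6 kN
  R_B = -M₀/L = -(-5)/6 = 5/6 kN
Superposition: R_A = 37/3 kN, R_B = 53/3 kN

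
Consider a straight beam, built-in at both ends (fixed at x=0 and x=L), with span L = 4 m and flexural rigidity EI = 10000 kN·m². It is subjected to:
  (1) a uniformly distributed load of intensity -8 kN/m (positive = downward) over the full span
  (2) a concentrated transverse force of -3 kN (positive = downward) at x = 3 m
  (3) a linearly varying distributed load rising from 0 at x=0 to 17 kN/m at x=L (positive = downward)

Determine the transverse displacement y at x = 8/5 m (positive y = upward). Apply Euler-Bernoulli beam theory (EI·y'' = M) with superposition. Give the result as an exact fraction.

Load 1 — uniform load w=-8 kN/m over full span:
  y_1 = -wx²(L-x)²/(24EI) = -(-8)·(8/5)²·(4-(8/5))²/(24·10000) = 192/390625 m
Load 2 — point force P=-3 kN at a=3 m (b=L-a=1):
  y_2 = -Pb²x²(3aL-(3a+b)x)/(6L³EI)  [x≤a] = -(-3)·1²·(8/5)²·(3·3·4-(3·3+1)·(8/5))/(6·4³·10000) = 1/25000 m
Load 3 — triangular load w₀=17 kN/m (0→w₀ over full span):
  y_3 = -w₀x²(L-x)²(x+2L)/(120LEI) = -17·(8/5)²·(4-(8/5))²·((8/5)+2·4)/(120·4·10000) = -4896/9765625 m
Superposition: y = Σ y_i = 2357/78125000 m ≈ 0.000030 m

y(8/5) = 2357/78125000 m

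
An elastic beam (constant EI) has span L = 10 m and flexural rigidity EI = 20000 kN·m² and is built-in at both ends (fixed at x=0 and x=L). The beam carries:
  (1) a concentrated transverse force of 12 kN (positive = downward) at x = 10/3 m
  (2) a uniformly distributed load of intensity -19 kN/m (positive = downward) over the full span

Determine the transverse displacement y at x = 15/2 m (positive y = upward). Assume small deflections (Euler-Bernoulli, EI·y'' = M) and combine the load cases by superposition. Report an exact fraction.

y(15/2) = 7151/552960 m

Load 1 — point force P=12 kN at a=10/3 m (b=L-a=20/3):
  y_1 = -Pa²(L-x)²(3bL-(3b+a)(L-x))/(6L³EI)  [x>a] = -12·(10/3)²·(10-(15/2))²·(3·(20/3)·10-(3·(20/3)+(10/3))·(10-(15/2)))/(6·10³·20000) = -17/17280 m
Load 2 — uniform load w=-19 kN/m over full span:
  y_2 = -wx²(L-x)²/(24EI) = -(-19)·(15/2)²·(10-(15/2))²/(24·20000) = 57/4096 m
Superposition: y = Σ y_i = 7151/552960 m ≈ 0.012932 m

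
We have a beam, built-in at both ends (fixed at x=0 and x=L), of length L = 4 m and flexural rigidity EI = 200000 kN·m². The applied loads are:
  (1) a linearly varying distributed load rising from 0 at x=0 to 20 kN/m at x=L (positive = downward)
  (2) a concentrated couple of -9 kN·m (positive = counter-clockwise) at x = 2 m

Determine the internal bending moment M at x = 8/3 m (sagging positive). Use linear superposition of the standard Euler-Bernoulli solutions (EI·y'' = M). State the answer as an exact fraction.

Load 1 — triangular load w₀=20 kN/m (0→w₀ over full span):
  M_1 = 3w₀Lx/20 - w₀L²/30 - w₀x³/(6L) = 3·20·4·(8/3)/20 - 20·4²/30 - 20·(8/3)³/(6·4) = 448/81 kN·m
Load 2 — applied couple M₀=-9 kN·m at a=2 m (b=L-a=2):
  M_2 = R_Ax - M_A - M₀  [x>a] with R_A=-27/8, M_A=-9/4 = (-27/8)·(8/3) - (-9/4) - (-9) = 9/4 kN·m
Superposition: M = Σ M_i = 2521/324 kN·m ≈ 7.780864 kN·m

M(8/3) = 2521/324 kN·m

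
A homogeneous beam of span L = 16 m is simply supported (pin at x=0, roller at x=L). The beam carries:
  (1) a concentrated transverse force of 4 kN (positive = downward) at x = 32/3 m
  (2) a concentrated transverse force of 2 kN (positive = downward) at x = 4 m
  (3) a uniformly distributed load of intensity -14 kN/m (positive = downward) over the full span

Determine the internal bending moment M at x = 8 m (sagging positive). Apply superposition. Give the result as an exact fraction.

Load 1 — point force P=4 kN at a=32/3 m (b=L-a=16/3):
  M_1 = Pbx/L  [x≤a] = 4·(16/3)·8/16 = 32/3 kN·m
Load 2 — point force P=2 kN at a=4 m (b=L-a=12):
  M_2 = Pa(L-x)/L  [x>a] = 2·4·(16-8)/16 = 4 kN·m
Load 3 — uniform load w=-14 kN/m over full span:
  M_3 = wx(L-x)/2 = (-14)·8·(16-8)/2 = -448 kN·m
Superposition: M = Σ M_i = -1300/3 kN·m ≈ -433.333333 kN·m

M(8) = -1300/3 kN·m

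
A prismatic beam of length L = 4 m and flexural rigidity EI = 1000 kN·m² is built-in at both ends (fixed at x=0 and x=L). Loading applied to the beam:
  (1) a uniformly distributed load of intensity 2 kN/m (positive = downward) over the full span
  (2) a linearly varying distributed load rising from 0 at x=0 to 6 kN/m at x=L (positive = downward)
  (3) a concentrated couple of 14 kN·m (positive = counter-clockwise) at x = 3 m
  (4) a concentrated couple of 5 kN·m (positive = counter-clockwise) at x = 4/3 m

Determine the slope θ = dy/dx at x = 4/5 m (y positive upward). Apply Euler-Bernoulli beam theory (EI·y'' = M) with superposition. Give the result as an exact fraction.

θ(4/5) = -976/234375 rad

Load 1 — uniform load w=2 kN/m over full span:
  θ_1 = -wx(L-x)(L-2x)/(12EI) = -2·(4/5)·(4-(4/5))·(4-2·(4/5))/(12·1000) = -16/15625 rad
Load 2 — triangular load w₀=6 kN/m (0→w₀ over full span):
  θ_2 = -w₀(2x(L-x)(L-2x)(x+2L)+x²(L-x)²)/(120LEI) = -6·(2·(4/5)·(4-(4/5))·(4-2·(4/5))·((4/5)+2·4)+(4/5)²·(4-(4/5))²)/(120·4·1000) = -112/78125 rad
Load 3 — applied couple M₀=14 kN·m at a=3 m (b=L-a=1):
  θ_3 = (R_Ax²/2 - M_Ax)/EI  [x≤a] with R_A=63/16, M_A=35/8 = ((63/16)·(4/5)²/2 - (35/8)·(4/5))/1000 = -7/3125 rad
Load 4 — applied couple M₀=5 kN·m at a=4/3 m (b=L-a=8/3):
  θ_4 = (R_Ax²/2 - M_Ax)/EI  [x≤a] with R_A=5/3, M_A=0 = ((5/3)·(4/5)²/2 - 0·(4/5))/1000 = 1/1875 rad
Superposition: θ = Σ θ_i = -976/234375 rad ≈ -0.004164 rad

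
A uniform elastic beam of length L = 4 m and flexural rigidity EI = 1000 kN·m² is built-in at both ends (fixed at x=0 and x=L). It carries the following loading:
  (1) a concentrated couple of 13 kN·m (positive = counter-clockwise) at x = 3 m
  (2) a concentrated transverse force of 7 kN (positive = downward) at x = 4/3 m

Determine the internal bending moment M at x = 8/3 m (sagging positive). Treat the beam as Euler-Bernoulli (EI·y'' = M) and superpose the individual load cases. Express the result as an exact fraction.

M(8/3) = 7819/1296 kN·m

Load 1 — applied couple M₀=13 kN·m at a=3 m (b=L-a=1):
  M_1 = R_Ax - M_A  [x≤a] with R_A=117/32, M_A=65/16 = (117/32)·(8/3) - (65/16) = 91/16 kN·m
Load 2 — point force P=7 kN at a=4/3 m (b=L-a=8/3):
  M_2 = Pa²(a+3b)(L-x)/L³ - Pa²b/L²  [x>a] = 7·(4/3)²·((4/3)+3·(8/3))·(4-(8/3))/4³ - 7·(4/3)²·(8/3)/4² = 28/81 kN·m
Superposition: M = Σ M_i = 7819/1296 kN·m ≈ 6.033179 kN·m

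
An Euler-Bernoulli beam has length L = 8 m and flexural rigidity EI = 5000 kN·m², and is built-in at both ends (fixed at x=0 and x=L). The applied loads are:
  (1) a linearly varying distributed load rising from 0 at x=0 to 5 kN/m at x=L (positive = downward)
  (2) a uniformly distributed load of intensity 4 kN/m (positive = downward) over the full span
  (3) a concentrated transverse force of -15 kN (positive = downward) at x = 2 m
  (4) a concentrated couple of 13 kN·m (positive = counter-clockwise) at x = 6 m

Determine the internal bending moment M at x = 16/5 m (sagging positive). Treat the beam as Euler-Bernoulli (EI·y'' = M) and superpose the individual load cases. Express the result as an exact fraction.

M(16/5) = 12803/1200 kN·m

Load 1 — triangular load w₀=5 kN/m (0→w₀ over full span):
  M_1 = 3w₀Lx/20 - w₀L²/30 - w₀x³/(6L) = 3·5·8·(16/5)/20 - 5·8²/30 - 5·(16/5)³/(6·8) = 128/25 kN·m
Load 2 — uniform load w=4 kN/m over full span:
  M_2 = wLx/2 - wL²/12 - wx²/2 = 4·8·(16/5)/2 - 4·8²/12 - 4·(16/5)²/2 = 704/75 kN·m
Load 3 — point force P=-15 kN at a=2 m (b=L-a=6):
  M_3 = Pa²(a+3b)(L-x)/L³ - Pa²b/L²  [x>a] = (-15)·2²·(2+3·6)·(8-(16/5))/8³ - (-15)·2²·6/8² = -45/8 kN·m
Load 4 — applied couple M₀=13 kN·m at a=6 m (b=L-a=2):
  M_4 = R_Ax - M_A  [x≤a] with R_A=117/64, M_A=65/16 = (117/64)·(16/5) - (65/16) = 143/80 kN·m
Superposition: M = Σ M_i = 12803/1200 kN·m ≈ 10.669167 kN·m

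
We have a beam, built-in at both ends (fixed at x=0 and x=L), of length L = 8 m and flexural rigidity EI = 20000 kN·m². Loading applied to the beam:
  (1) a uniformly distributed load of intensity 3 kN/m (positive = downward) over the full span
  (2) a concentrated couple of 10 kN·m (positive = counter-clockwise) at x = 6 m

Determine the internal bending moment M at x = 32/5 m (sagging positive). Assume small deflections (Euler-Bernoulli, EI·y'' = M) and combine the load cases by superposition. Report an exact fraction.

M(32/5) = -953/200 kN·m

Load 1 — uniform load w=3 kN/m over full span:
  M_1 = wLx/2 - wL²/12 - wx²/2 = 3·8·(32/5)/2 - 3·8²/12 - 3·(32/5)²/2 = -16/25 kN·m
Load 2 — applied couple M₀=10 kN·m at a=6 m (b=L-a=2):
  M_2 = R_Ax - M_A - M₀  [x>a] with R_A=45/32, M_A=25/8 = (45/32)·(32/5) - (25/8) - 10 = -33/8 kN·m
Superposition: M = Σ M_i = -953/200 kN·m ≈ -4.765000 kN·m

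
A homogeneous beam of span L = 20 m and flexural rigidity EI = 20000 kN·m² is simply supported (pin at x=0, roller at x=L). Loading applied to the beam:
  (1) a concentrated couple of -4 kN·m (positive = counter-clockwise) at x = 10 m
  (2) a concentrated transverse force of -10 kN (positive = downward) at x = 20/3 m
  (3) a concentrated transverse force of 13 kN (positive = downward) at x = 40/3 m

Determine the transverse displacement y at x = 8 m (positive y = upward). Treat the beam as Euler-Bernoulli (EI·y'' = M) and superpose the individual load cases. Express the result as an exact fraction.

y(8) = -6697/506250 m

Load 1 — applied couple M₀=-4 kN·m at a=10 m (b=L-a=10):
  y_1 = (M₀x³/(6L)+C₁x)/EI  [x≤a] with C₁=M₀(3b²-L²)/(6L)=10/3 = ((-4)·8³/(6·20)+(10/3)·8)/20000 = 3/6250 m
Load 2 — point force P=-10 kN at a=20/3 m (b=L-a=40/3):
  y_2 = -Pa(L-x)(2Lx-a²-x²)/(6LEI)  [x>a] = -(-10)·(20/3)·(20-8)·(2·20·8-(20/3)²-8²)/(6·20·20000) = 238/3375 m
Load 3 — point force P=13 kN at a=40/3 m (b=L-a=20/3):
  y_3 = -Pbx(L²-b²-x²)/(6LEI)  [x≤a] = -13·(20/3)·8·(20²-(20/3)²-8²)/(6·20·20000) = -4264/50625 m
Superposition: y = Σ y_i = -6697/506250 m ≈ -0.013229 m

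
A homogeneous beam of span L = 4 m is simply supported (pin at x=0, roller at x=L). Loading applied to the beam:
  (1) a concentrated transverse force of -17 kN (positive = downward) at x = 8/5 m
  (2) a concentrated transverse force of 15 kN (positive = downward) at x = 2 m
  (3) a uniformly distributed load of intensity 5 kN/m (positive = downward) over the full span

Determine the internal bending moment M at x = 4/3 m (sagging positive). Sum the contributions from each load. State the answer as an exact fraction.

Load 1 — point force P=-17 kN at a=8/5 m (b=L-a=12/5):
  M_1 = Pbx/L  [x≤a] = (-17)·(12/5)·(4/3)/4 = -68/5 kN·m
Load 2 — point force P=15 kN at a=2 m (b=L-a=2):
  M_2 = Pbx/L  [x≤a] = 15·2·(4/3)/4 = 10 kN·m
Load 3 — uniform load w=5 kN/m over full span:
  M_3 = wx(L-x)/2 = 5·(4/3)·(4-(4/3))/2 = 80/9 kN·m
Superposition: M = Σ M_i = 238/45 kN·m ≈ 5.288889 kN·m

M(4/3) = 238/45 kN·m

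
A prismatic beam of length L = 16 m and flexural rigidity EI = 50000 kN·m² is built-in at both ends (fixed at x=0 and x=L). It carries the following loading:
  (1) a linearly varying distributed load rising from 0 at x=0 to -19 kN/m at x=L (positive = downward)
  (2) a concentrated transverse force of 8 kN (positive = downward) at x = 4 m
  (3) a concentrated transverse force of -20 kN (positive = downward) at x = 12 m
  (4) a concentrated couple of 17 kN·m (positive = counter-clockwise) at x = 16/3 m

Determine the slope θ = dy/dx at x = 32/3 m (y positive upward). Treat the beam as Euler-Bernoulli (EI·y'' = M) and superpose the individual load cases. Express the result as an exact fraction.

Load 1 — triangular load w₀=-19 kN/m (0→w₀ over full span):
  θ_1 = -w₀(2x(L-x)(L-2x)(x+2L)+x²(L-x)²)/(120LEI) = -(-19)·(2·(32/3)·(16-(32/3))·(16-2·(32/3))·((32/3)+2·16)+(32/3)²·(16-(32/3))²)/(120·16·50000) = -17024/3796875 rad
Load 2 — point force P=8 kN at a=4 m (b=L-a=12):
  θ_2 = Pa²(L-x)(2bL-(3b+a)(L-x))/(2L³EI)  [x>a] = 8·4²·(16-(32/3))·(2·12·16-(3·12+4)·(16-(32/3)))/(2·16³·50000) = 8/28125 rad
Load 3 — point force P=-20 kN at a=12 m (b=L-a=4):
  θ_3 = -Pb²x(2aL-(3a+b)x)/(2L³EI)  [x≤a] = -(-20)·4²·(32/3)·(2·12·16-(3·12+4)·(32/3))/(2·16³·50000) = -2/5625 rad
Load 4 — applied couple M₀=17 kN·m at a=16/3 m (b=L-a=32/3):
  θ_4 = (R_Ax²/2 - M_Ax - M₀(x-a))/EI  [x>a] with R_A=17/12, M_A=0 = ((17/12)·(32/3)²/2 - 0·(32/3) - 17·((32/3)-(16/3)))/50000 = -17/84375 rad
Superposition: θ = Σ θ_i = -18059/3796875 rad ≈ -0.004756 rad

θ(32/3) = -18059/3796875 rad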